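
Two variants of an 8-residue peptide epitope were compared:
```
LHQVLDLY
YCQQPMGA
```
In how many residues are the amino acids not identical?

7

The sequences differ at residues 1, 2, 4, 5, 6, 7, 8 (1-based) — 7 in total.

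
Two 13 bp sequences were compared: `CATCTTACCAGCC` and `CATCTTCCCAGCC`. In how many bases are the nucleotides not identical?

1

The sequences differ at bases 7 (1-based) — 1 in total.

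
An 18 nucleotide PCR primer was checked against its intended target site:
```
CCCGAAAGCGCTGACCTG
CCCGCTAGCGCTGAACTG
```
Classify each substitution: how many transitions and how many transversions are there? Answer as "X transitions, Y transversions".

Mismatches (1-based):
position 5: A→C (purine→pyrimidine, transversion)
position 6: A→T (purine→pyrimidine, transversion)
position 15: C→A (pyrimidine→purine, transversion)

0 transitions, 3 transversions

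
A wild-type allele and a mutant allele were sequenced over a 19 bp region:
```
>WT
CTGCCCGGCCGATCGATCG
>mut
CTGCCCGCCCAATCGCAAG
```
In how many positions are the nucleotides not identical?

Comparing position by position, 5 positions differ: 8 (G/C), 11 (G/A), 16 (A/C), 17 (T/A), 18 (C/A).

5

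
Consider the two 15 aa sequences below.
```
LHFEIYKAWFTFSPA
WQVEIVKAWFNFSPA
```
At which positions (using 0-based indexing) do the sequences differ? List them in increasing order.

0, 1, 2, 5, 10

Differences at position 0 (L→W), position 1 (H→Q), position 2 (F→V), position 5 (Y→V), position 10 (T→N).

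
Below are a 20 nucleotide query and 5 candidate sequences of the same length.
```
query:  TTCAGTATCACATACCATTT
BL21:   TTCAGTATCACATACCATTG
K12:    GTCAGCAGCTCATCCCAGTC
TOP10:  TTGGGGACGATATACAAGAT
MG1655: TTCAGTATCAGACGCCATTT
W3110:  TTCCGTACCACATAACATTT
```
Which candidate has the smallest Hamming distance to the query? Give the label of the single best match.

BL21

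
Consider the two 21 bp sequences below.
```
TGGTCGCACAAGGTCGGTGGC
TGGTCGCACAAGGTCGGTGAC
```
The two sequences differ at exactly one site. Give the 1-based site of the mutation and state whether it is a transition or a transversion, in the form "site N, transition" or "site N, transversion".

site 20, transition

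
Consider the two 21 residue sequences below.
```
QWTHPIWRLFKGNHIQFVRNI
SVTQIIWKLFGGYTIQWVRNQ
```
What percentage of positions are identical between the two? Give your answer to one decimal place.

52.4%

Mismatches at positions 1, 2, 4, 5, 8, 11, 13, 14, 17, 21 (1-based): 10 of 21.
Identical positions: 11/21 = 52.38% → 52.4%.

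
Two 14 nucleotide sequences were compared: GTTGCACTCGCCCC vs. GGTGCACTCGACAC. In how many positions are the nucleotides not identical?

Mismatches (1-based): position 2: T→G; position 11: C→A; position 13: C→A.

3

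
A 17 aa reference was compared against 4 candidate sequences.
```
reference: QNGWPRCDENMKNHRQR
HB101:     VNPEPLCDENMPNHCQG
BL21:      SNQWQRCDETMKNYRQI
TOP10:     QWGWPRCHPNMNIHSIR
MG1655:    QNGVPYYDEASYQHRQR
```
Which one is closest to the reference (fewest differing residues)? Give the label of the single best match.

Hamming distances to reference — HB101: 7; BL21: 6; TOP10: 7; MG1655: 7.
Smallest is BL21 with 6 mismatches.

BL21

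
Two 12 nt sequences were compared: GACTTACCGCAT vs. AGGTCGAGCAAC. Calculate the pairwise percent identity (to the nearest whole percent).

Mismatches at positions 1, 2, 3, 5, 6, 7, 8, 9, 10, 12 (1-based): 10 of 12.
Identical positions: 2/12 = 16.67% → 17%.

17%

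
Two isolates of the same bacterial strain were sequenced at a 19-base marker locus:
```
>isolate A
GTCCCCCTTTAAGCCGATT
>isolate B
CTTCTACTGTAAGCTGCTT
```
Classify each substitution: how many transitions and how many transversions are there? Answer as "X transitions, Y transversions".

3 transitions, 4 transversions

Transitions (purine↔purine or pyrimidine↔pyrimidine): 3 C→T, 5 C→T, 15 C→T.
Transversions (purine↔pyrimidine): 1 G→C, 6 C→A, 9 T→G, 17 A→C.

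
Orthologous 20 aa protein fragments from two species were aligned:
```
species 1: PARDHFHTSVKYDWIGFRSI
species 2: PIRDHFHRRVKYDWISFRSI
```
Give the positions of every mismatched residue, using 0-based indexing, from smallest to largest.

1, 7, 8, 15

Differences at position 1 (A→I), position 7 (T→R), position 8 (S→R), position 15 (G→S).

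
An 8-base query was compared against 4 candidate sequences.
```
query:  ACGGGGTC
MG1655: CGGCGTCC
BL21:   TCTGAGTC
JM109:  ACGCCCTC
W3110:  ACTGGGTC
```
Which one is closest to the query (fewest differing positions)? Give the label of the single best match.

W3110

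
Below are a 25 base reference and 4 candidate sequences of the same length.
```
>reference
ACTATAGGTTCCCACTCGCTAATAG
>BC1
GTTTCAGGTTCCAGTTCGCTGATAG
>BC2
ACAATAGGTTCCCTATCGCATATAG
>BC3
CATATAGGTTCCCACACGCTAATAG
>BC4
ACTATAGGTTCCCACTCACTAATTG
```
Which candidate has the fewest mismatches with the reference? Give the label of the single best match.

BC4

BC1 differs at 8 sites; BC2 differs at 5 sites; BC3 differs at 3 sites; BC4 differs at 2 sites. The closest is BC4.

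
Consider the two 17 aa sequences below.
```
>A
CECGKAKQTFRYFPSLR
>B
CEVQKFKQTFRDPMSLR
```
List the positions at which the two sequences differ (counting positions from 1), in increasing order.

3, 4, 6, 12, 13, 14

Scanning 1-based: 3: C/V; 4: G/Q; 6: A/F; 12: Y/D; 13: F/P; 14: P/M.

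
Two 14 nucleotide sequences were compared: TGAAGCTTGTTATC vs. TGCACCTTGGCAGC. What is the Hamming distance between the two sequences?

5

Comparing position by position, 5 bases differ: 3 (A/C), 5 (G/C), 10 (T/G), 11 (T/C), 13 (T/G).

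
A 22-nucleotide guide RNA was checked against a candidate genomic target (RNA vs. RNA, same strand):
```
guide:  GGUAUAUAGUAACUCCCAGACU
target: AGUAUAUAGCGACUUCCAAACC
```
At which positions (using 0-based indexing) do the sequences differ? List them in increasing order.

0, 9, 10, 14, 18, 21

Scanning 0-based: 0: G/A; 9: U/C; 10: A/G; 14: C/U; 18: G/A; 21: U/C.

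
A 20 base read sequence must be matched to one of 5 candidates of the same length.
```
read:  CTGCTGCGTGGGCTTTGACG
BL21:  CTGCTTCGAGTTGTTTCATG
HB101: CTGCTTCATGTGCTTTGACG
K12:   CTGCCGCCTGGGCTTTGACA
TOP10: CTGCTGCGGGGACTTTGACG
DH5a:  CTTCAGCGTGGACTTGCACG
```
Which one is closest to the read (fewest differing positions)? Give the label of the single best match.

TOP10

Hamming distances to read — BL21: 7; HB101: 3; K12: 3; TOP10: 2; DH5a: 5.
Smallest is TOP10 with 2 mismatches.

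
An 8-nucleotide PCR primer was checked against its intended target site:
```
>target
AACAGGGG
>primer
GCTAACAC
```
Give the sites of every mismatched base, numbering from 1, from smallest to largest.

Differences at site 1 (A→G), site 2 (A→C), site 3 (C→T), site 5 (G→A), site 6 (G→C), site 7 (G→A), site 8 (G→C).

1, 2, 3, 5, 6, 7, 8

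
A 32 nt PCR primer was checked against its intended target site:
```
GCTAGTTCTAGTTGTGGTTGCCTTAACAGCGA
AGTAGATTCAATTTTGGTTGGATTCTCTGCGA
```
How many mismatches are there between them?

12

Comparing position by position, 12 positions differ: 1 (G/A), 2 (C/G), 6 (T/A), 8 (C/T), 9 (T/C), 11 (G/A), 14 (G/T), 21 (C/G), 22 (C/A), 25 (A/C), 26 (A/T), 28 (A/T).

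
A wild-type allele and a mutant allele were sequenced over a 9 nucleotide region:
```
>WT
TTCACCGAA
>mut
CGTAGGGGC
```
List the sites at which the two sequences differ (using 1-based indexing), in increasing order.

Differences at site 1 (T→C), site 2 (T→G), site 3 (C→T), site 5 (C→G), site 6 (C→G), site 8 (A→G), site 9 (A→C).

1, 2, 3, 5, 6, 8, 9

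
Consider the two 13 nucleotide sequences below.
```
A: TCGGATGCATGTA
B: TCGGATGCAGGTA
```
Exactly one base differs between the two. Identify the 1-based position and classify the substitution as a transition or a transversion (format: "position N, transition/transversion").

position 10, transversion

The sequences differ only at position 10: T→G (pyrimidine→purine), a transversion.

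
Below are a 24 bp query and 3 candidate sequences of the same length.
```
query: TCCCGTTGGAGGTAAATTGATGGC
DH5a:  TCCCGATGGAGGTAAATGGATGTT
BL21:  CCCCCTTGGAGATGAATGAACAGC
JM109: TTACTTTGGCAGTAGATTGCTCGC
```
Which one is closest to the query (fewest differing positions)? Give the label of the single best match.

DH5a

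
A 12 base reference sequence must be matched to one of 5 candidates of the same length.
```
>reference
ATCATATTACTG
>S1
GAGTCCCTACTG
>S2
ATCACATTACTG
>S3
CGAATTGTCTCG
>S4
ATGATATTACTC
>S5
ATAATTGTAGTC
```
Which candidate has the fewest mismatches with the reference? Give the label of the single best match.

S2

S1 differs at 7 positions; S2 differs at 1 position; S3 differs at 8 positions; S4 differs at 2 positions; S5 differs at 5 positions. The closest is S2.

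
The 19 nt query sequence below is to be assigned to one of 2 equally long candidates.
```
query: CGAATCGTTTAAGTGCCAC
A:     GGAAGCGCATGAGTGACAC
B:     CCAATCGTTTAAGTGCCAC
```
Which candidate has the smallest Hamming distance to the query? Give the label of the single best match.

Hamming distances to query — A: 6; B: 1.
Smallest is B with 1 mismatch.

B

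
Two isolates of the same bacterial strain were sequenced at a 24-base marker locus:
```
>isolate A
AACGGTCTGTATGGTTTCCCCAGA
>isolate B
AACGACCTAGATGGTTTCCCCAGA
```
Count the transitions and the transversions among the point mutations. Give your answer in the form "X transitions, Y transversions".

3 transitions, 1 transversion

Transitions (purine↔purine or pyrimidine↔pyrimidine): 5 G→A, 6 T→C, 9 G→A.
Transversions (purine↔pyrimidine): 10 T→G.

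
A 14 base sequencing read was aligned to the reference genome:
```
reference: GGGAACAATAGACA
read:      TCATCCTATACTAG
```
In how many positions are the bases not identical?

10

Comparing position by position, 10 positions differ: 1 (G/T), 2 (G/C), 3 (G/A), 4 (A/T), 5 (A/C), 7 (A/T), 11 (G/C), 12 (A/T), 13 (C/A), 14 (A/G).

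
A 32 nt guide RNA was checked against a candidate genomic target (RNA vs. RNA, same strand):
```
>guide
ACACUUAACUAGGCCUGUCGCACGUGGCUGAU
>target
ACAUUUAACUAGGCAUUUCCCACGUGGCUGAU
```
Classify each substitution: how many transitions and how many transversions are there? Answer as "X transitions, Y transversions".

1 transition, 3 transversions

Transitions (purine↔purine or pyrimidine↔pyrimidine): 4 C→U.
Transversions (purine↔pyrimidine): 15 C→A, 17 G→U, 20 G→C.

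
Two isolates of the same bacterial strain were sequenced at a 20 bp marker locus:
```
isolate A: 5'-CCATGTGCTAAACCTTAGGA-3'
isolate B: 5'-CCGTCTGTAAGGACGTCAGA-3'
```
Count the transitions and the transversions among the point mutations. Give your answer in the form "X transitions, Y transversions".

Mismatches (1-based):
position 3: A→G (purine→purine, transition)
position 5: G→C (purine→pyrimidine, transversion)
position 8: C→T (pyrimidine→pyrimidine, transition)
position 9: T→A (pyrimidine→purine, transversion)
position 11: A→G (purine→purine, transition)
position 12: A→G (purine→purine, transition)
position 13: C→A (pyrimidine→purine, transversion)
position 15: T→G (pyrimidine→purine, transversion)
position 17: A→C (purine→pyrimidine, transversion)
position 18: G→A (purine→purine, transition)

5 transitions, 5 transversions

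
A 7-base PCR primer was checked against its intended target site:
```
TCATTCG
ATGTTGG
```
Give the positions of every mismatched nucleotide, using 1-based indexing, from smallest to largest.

1, 2, 3, 6

Differences at position 1 (T→A), position 2 (C→T), position 3 (A→G), position 6 (C→G).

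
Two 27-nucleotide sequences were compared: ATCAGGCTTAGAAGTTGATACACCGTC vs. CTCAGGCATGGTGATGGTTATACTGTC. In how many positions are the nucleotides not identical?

10

Comparing position by position, 10 positions differ: 1 (A/C), 8 (T/A), 10 (A/G), 12 (A/T), 13 (A/G), 14 (G/A), 16 (T/G), 18 (A/T), 21 (C/T), 24 (C/T).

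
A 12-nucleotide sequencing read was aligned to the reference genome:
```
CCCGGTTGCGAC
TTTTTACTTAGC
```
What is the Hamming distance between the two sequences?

11

The sequences differ at positions 1, 2, 3, 4, 5, 6, 7, 8, 9, 10, 11 (1-based) — 11 in total.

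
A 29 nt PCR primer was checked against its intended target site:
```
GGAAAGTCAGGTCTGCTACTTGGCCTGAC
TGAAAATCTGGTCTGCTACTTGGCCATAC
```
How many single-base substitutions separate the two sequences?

The sequences differ at bases 1, 6, 9, 26, 27 (1-based) — 5 in total.

5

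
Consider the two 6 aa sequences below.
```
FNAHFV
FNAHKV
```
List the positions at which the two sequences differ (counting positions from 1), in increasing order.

5

Scanning 1-based: 5: F/K.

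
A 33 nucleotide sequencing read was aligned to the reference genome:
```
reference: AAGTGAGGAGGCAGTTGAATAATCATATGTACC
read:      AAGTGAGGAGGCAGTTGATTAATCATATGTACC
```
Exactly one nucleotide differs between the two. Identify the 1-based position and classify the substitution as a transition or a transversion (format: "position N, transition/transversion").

Position 19 changes A→T. A is a purine and T is a pyrimidine, so this is a transversion.

position 19, transversion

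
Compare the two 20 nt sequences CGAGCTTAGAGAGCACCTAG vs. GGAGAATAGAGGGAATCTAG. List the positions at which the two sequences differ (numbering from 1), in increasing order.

Scanning 1-based: 1: C/G; 5: C/A; 6: T/A; 12: A/G; 14: C/A; 16: C/T.

1, 5, 6, 12, 14, 16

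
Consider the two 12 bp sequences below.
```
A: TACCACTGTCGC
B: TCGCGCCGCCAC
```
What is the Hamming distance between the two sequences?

Comparing position by position, 6 bases differ: 2 (A/C), 3 (C/G), 5 (A/G), 7 (T/C), 9 (T/C), 11 (G/A).

6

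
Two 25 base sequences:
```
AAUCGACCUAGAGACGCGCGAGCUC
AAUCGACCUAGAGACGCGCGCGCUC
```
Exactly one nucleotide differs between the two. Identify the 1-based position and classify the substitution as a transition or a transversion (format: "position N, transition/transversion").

Position 21 changes A→C. A is a purine and C is a pyrimidine, so this is a transversion.

position 21, transversion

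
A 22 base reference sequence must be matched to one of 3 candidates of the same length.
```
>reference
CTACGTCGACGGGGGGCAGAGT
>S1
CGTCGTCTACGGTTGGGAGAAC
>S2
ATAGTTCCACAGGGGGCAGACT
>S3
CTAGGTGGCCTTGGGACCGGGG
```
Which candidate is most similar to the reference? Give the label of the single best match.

Hamming distances to reference — S1: 8; S2: 6; S3: 9.
Smallest is S2 with 6 mismatches.

S2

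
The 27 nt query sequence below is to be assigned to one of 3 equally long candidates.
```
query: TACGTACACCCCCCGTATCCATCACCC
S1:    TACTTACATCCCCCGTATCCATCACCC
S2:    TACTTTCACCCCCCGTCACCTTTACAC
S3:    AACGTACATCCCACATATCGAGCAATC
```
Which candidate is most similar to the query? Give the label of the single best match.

S1

S1 differs at 2 sites; S2 differs at 7 sites; S3 differs at 8 sites. The closest is S1.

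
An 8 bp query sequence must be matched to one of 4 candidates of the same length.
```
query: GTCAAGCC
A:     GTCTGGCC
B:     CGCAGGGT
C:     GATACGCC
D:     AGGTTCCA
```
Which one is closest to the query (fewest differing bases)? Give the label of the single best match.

A

A differs at 2 bases; B differs at 5 bases; C differs at 3 bases; D differs at 7 bases. The closest is A.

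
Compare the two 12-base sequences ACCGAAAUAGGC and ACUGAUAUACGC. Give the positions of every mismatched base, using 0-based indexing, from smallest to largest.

2, 5, 9

Differences at position 2 (C→U), position 5 (A→U), position 9 (G→C).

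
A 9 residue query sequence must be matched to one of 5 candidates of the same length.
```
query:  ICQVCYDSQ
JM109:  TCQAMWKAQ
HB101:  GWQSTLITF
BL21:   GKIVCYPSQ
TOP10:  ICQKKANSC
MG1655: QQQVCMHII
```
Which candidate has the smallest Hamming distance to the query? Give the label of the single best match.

BL21

JM109 differs at 6 residues; HB101 differs at 8 residues; BL21 differs at 4 residues; TOP10 differs at 5 residues; MG1655 differs at 6 residues. The closest is BL21.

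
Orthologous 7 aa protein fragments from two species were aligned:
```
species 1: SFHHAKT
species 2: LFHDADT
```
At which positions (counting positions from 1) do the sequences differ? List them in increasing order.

1, 4, 6

Scanning 1-based: 1: S/L; 4: H/D; 6: K/D.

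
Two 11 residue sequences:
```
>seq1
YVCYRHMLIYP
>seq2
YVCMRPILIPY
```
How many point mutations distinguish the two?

The sequences differ at residues 4, 6, 7, 10, 11 (1-based) — 5 in total.

5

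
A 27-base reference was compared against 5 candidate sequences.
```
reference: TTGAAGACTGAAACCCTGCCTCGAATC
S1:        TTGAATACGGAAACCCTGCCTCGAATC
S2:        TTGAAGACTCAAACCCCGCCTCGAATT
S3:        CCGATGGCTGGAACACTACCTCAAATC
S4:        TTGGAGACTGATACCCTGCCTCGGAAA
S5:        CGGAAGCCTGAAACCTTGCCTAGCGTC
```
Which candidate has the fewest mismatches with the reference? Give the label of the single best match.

S1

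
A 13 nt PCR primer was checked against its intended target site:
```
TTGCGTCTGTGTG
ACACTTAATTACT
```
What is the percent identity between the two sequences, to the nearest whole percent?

23%

10 positions differ (1, 2, 3, 5, 7, 8, 9, 11, 12, 13), so 3 of 13 match: 3/13 = 23.08%.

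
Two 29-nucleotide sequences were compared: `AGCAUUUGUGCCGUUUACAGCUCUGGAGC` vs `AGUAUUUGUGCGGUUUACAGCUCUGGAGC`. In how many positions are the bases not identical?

2

Comparing position by position, 2 positions differ: 3 (C/U), 12 (C/G).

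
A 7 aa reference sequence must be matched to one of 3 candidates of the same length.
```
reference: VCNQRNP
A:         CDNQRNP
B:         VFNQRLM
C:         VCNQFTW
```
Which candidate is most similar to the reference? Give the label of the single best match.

A differs at 2 positions; B differs at 3 positions; C differs at 3 positions. The closest is A.

A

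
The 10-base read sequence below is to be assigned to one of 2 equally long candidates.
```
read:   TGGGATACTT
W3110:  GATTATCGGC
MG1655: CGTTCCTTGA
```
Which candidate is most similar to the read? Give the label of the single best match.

W3110

Hamming distances to read — W3110: 8; MG1655: 9.
Smallest is W3110 with 8 mismatches.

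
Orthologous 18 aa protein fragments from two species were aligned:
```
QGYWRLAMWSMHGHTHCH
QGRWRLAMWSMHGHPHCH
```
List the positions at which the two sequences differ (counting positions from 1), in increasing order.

Differences at position 3 (Y→R), position 15 (T→P).

3, 15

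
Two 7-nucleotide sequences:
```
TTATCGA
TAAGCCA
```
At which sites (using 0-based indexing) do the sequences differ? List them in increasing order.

Scanning 0-based: 1: T/A; 3: T/G; 5: G/C.

1, 3, 5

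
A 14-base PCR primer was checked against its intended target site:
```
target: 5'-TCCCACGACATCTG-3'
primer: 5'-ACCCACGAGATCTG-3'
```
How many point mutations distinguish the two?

2

Comparing position by position, 2 sites differ: 1 (T/A), 9 (C/G).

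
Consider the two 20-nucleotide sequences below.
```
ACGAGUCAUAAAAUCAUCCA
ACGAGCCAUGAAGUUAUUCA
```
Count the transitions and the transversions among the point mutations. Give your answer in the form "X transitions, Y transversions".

5 transitions, 0 transversions

Transitions (purine↔purine or pyrimidine↔pyrimidine): 6 U→C, 10 A→G, 13 A→G, 15 C→U, 18 C→U.
Transversions (purine↔pyrimidine): none.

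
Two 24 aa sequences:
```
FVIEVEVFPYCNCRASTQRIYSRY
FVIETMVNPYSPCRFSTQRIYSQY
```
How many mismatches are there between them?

7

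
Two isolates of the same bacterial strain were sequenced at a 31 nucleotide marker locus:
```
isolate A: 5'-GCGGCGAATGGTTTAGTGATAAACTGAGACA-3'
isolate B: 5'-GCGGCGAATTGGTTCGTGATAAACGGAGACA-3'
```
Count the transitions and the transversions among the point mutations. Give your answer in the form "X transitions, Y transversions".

0 transitions, 4 transversions

Transitions (purine↔purine or pyrimidine↔pyrimidine): none.
Transversions (purine↔pyrimidine): 10 G→T, 12 T→G, 15 A→C, 25 T→G.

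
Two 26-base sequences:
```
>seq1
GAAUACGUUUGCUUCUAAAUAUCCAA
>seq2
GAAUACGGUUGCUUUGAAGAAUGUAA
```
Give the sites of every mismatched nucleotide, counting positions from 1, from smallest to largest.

Differences at site 8 (U→G), site 15 (C→U), site 16 (U→G), site 19 (A→G), site 20 (U→A), site 23 (C→G), site 24 (C→U).

8, 15, 16, 19, 20, 23, 24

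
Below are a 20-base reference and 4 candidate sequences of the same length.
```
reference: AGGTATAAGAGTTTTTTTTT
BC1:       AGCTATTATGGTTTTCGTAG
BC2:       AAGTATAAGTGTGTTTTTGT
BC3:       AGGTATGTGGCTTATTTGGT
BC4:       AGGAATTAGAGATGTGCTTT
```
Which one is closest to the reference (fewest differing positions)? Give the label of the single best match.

Hamming distances to reference — BC1: 8; BC2: 4; BC3: 7; BC4: 6.
Smallest is BC2 with 4 mismatches.

BC2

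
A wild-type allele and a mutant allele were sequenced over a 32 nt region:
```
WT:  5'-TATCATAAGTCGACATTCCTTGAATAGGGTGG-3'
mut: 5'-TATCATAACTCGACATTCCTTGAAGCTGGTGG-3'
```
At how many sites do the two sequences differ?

The sequences differ at sites 9, 25, 26, 27 (1-based) — 4 in total.

4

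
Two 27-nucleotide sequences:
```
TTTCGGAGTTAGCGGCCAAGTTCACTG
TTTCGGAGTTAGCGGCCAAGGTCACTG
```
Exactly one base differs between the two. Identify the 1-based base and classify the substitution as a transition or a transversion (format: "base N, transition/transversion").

base 21, transversion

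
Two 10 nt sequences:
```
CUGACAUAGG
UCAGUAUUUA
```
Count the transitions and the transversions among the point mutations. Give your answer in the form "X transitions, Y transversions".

Mismatches (1-based):
base 1: C→U (pyrimidine→pyrimidine, transition)
base 2: U→C (pyrimidine→pyrimidine, transition)
base 3: G→A (purine→purine, transition)
base 4: A→G (purine→purine, transition)
base 5: C→U (pyrimidine→pyrimidine, transition)
base 8: A→U (purine→pyrimidine, transversion)
base 9: G→U (purine→pyrimidine, transversion)
base 10: G→A (purine→purine, transition)

6 transitions, 2 transversions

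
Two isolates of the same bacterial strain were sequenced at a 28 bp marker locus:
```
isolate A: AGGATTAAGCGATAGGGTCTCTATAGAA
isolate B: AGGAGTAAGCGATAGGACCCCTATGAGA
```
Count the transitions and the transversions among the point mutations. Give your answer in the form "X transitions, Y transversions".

Transitions (purine↔purine or pyrimidine↔pyrimidine): 17 G→A, 18 T→C, 20 T→C, 25 A→G, 26 G→A, 27 A→G.
Transversions (purine↔pyrimidine): 5 T→G.

6 transitions, 1 transversion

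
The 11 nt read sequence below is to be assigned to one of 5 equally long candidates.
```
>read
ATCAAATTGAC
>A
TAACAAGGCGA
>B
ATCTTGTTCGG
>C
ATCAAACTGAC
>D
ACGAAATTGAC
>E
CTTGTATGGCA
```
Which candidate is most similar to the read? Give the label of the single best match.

Hamming distances to read — A: 9; B: 6; C: 1; D: 2; E: 7.
Smallest is C with 1 mismatch.

C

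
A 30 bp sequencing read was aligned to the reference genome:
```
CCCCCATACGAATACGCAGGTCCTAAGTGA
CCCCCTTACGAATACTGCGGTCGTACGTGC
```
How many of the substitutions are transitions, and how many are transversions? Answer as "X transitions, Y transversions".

Transitions (purine↔purine or pyrimidine↔pyrimidine): none.
Transversions (purine↔pyrimidine): 6 A→T, 16 G→T, 17 C→G, 18 A→C, 23 C→G, 26 A→C, 30 A→C.

0 transitions, 7 transversions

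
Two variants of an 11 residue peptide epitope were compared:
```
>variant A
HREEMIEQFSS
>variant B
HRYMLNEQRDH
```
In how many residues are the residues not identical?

7

Comparing position by position, 7 residues differ: 3 (E/Y), 4 (E/M), 5 (M/L), 6 (I/N), 9 (F/R), 10 (S/D), 11 (S/H).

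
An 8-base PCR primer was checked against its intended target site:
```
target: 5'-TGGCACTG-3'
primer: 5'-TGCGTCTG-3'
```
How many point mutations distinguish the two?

3

Comparing position by position, 3 bases differ: 3 (G/C), 4 (C/G), 5 (A/T).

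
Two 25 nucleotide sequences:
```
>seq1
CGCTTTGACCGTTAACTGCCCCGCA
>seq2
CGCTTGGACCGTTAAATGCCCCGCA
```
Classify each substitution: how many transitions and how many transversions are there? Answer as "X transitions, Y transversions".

Transitions (purine↔purine or pyrimidine↔pyrimidine): none.
Transversions (purine↔pyrimidine): 6 T→G, 16 C→A.

0 transitions, 2 transversions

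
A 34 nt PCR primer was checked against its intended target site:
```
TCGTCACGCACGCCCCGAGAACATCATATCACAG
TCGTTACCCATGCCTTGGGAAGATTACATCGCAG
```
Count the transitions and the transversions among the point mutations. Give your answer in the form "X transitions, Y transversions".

8 transitions, 2 transversions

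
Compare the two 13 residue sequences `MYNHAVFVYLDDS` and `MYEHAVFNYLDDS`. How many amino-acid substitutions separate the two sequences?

2

Comparing position by position, 2 residues differ: 3 (N/E), 8 (V/N).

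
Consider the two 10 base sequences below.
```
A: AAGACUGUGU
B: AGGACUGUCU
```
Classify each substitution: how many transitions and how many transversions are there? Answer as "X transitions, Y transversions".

Transitions (purine↔purine or pyrimidine↔pyrimidine): 2 A→G.
Transversions (purine↔pyrimidine): 9 G→C.

1 transition, 1 transversion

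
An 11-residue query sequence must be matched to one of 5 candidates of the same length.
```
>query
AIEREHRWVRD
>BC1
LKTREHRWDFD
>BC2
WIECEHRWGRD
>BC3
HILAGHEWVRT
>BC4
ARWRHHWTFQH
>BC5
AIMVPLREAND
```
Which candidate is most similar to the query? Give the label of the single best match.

Hamming distances to query — BC1: 5; BC2: 3; BC3: 6; BC4: 8; BC5: 7.
Smallest is BC2 with 3 mismatches.

BC2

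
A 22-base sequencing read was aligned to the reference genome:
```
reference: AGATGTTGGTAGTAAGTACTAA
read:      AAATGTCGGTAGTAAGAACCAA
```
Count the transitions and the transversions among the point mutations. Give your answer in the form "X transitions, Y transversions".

3 transitions, 1 transversion

Transitions (purine↔purine or pyrimidine↔pyrimidine): 2 G→A, 7 T→C, 20 T→C.
Transversions (purine↔pyrimidine): 17 T→A.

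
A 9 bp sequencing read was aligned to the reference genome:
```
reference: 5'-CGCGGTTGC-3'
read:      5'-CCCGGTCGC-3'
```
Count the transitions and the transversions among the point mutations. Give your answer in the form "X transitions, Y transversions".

1 transition, 1 transversion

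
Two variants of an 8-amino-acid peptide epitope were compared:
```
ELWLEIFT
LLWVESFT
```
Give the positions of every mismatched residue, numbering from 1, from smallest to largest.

Differences at position 1 (E→L), position 4 (L→V), position 6 (I→S).

1, 4, 6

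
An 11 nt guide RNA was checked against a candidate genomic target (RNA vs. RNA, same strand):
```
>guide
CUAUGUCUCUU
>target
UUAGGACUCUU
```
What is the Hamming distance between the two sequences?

3

Mismatches (1-based): position 1: C→U; position 4: U→G; position 6: U→A.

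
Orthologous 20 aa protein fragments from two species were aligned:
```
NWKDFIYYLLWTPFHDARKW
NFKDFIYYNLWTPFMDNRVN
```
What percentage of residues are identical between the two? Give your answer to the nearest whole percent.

6 positions differ (2, 9, 15, 17, 19, 20), so 14 of 20 match: 14/20 = 70%.

70%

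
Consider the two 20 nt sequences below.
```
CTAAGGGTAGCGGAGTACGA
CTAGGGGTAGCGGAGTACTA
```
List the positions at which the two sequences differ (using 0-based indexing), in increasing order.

Differences at position 3 (A→G), position 18 (G→T).

3, 18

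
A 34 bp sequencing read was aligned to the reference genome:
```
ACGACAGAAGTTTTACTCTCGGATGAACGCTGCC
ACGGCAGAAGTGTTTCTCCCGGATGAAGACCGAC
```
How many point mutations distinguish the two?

8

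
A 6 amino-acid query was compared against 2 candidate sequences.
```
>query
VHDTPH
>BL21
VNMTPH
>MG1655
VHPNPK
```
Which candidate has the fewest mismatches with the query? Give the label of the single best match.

BL21

Hamming distances to query — BL21: 2; MG1655: 3.
Smallest is BL21 with 2 mismatches.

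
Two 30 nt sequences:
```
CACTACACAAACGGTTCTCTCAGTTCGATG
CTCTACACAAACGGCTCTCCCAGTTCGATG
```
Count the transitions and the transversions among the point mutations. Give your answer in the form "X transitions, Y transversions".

2 transitions, 1 transversion

Transitions (purine↔purine or pyrimidine↔pyrimidine): 15 T→C, 20 T→C.
Transversions (purine↔pyrimidine): 2 A→T.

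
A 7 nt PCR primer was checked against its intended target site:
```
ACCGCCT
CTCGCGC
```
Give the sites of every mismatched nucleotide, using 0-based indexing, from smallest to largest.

Scanning 0-based: 0: A/C; 1: C/T; 5: C/G; 6: T/C.

0, 1, 5, 6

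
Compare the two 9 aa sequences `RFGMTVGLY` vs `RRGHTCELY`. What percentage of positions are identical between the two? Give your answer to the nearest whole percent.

4 positions differ (2, 4, 6, 7), so 5 of 9 match: 5/9 = 55.56%.

56%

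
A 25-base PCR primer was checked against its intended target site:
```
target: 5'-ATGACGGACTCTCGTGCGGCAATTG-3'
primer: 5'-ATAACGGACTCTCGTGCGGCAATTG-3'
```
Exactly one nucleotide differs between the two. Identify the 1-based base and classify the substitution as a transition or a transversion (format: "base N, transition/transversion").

The sequences differ only at base 3: G→A (purine→purine), a transition.

base 3, transition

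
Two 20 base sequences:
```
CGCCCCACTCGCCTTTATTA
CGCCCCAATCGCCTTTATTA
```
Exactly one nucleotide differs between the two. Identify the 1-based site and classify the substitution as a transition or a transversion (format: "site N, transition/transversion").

site 8, transversion

Site 8 changes C→A. C is a pyrimidine and A is a purine, so this is a transversion.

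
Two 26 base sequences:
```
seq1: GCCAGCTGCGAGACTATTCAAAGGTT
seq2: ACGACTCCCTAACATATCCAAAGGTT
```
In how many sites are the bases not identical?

Comparing position by position, 11 sites differ: 1 (G/A), 3 (C/G), 5 (G/C), 6 (C/T), 7 (T/C), 8 (G/C), 10 (G/T), 12 (G/A), 13 (A/C), 14 (C/A), 18 (T/C).

11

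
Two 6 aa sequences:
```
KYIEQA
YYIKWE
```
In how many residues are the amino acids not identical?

Mismatches (1-based): residue 1: K→Y; residue 4: E→K; residue 5: Q→W; residue 6: A→E.

4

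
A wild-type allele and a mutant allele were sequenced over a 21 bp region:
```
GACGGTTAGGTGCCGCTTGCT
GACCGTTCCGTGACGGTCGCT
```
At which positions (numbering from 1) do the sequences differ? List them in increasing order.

Differences at position 4 (G→C), position 8 (A→C), position 9 (G→C), position 13 (C→A), position 16 (C→G), position 18 (T→C).

4, 8, 9, 13, 16, 18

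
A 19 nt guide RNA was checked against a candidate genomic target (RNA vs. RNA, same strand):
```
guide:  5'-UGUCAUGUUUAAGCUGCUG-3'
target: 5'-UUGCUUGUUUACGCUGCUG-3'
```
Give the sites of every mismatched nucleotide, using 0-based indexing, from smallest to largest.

1, 2, 4, 11

Scanning 0-based: 1: G/U; 2: U/G; 4: A/U; 11: A/C.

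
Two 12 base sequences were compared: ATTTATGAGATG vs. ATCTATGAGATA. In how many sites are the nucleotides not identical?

2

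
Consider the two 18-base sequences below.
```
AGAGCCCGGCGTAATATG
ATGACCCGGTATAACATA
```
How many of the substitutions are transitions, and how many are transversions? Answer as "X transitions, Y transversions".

6 transitions, 1 transversion

Transitions (purine↔purine or pyrimidine↔pyrimidine): 3 A→G, 4 G→A, 10 C→T, 11 G→A, 15 T→C, 18 G→A.
Transversions (purine↔pyrimidine): 2 G→T.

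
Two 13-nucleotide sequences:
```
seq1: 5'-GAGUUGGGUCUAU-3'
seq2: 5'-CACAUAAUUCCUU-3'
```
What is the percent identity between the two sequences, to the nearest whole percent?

38%

8 positions differ (1, 3, 4, 6, 7, 8, 11, 12), so 5 of 13 match: 5/13 = 38.46%.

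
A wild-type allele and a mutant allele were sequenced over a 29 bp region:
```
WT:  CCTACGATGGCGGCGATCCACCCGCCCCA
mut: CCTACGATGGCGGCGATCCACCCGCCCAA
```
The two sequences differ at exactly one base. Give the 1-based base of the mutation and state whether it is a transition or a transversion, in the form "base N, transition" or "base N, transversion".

base 28, transversion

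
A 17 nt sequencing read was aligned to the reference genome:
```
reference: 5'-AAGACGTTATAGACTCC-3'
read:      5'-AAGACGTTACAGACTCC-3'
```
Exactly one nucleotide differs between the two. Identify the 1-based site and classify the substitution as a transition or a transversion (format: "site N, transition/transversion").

site 10, transition

The sequences differ only at site 10: T→C (pyrimidine→pyrimidine), a transition.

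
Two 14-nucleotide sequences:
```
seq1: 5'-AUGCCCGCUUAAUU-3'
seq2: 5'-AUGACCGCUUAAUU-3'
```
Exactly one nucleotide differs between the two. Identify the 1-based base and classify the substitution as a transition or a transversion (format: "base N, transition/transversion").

base 4, transversion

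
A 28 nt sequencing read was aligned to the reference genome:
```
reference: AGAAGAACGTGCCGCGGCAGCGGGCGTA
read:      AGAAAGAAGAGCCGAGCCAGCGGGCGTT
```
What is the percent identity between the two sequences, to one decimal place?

Mismatches at positions 5, 6, 8, 10, 15, 17, 28 (1-based): 7 of 28.
Identical positions: 21/28 = 75% → 75.0%.

75.0%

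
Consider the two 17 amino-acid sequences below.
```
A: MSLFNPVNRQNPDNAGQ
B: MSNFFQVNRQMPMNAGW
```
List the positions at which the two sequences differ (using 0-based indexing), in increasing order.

Scanning 0-based: 2: L/N; 4: N/F; 5: P/Q; 10: N/M; 12: D/M; 16: Q/W.

2, 4, 5, 10, 12, 16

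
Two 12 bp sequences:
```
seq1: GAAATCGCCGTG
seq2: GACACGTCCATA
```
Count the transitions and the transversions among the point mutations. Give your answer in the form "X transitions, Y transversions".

3 transitions, 3 transversions

Transitions (purine↔purine or pyrimidine↔pyrimidine): 5 T→C, 10 G→A, 12 G→A.
Transversions (purine↔pyrimidine): 3 A→C, 6 C→G, 7 G→T.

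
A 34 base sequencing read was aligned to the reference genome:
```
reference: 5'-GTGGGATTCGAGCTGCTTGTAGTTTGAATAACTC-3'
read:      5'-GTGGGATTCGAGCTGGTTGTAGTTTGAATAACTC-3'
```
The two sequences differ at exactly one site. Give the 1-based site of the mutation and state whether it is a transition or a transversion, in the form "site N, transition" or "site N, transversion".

site 16, transversion

The sequences differ only at site 16: C→G (pyrimidine→purine), a transversion.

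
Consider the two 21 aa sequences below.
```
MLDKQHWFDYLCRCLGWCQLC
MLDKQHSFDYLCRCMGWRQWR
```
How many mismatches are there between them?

5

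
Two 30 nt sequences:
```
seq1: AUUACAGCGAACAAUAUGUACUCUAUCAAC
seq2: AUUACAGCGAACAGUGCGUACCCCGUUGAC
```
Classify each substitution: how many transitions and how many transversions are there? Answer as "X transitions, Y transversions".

8 transitions, 0 transversions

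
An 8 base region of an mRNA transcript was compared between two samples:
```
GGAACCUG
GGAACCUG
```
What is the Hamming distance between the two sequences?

0

The two sequences are identical at every position.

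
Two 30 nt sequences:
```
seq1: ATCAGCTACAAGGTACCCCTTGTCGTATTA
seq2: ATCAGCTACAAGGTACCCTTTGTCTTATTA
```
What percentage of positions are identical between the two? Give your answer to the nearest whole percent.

Mismatches at positions 19, 25 (1-based): 2 of 30.
Identical positions: 28/30 = 93.33% → 93%.

93%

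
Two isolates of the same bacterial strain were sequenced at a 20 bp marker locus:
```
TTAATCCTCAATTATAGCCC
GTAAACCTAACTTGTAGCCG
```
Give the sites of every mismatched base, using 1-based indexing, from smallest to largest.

1, 5, 9, 11, 14, 20

Differences at site 1 (T→G), site 5 (T→A), site 9 (C→A), site 11 (A→C), site 14 (A→G), site 20 (C→G).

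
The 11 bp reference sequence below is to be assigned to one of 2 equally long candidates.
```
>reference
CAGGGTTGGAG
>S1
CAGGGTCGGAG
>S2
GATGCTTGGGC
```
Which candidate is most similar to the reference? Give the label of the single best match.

S1

Hamming distances to reference — S1: 1; S2: 5.
Smallest is S1 with 1 mismatch.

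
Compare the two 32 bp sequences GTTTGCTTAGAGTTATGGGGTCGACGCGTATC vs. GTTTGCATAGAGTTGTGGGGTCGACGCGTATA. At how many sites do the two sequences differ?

3

The sequences differ at sites 7, 15, 32 (1-based) — 3 in total.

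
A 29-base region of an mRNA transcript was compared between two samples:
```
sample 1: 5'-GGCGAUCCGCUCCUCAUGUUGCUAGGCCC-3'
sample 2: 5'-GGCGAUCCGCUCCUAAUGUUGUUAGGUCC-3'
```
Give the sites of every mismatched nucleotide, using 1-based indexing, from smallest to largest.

15, 22, 27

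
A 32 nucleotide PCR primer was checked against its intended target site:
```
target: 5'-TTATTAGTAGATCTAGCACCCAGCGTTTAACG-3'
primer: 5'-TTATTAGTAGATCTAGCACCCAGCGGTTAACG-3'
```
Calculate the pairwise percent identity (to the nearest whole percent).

1 position differs (26), so 31 of 32 match: 31/32 = 96.88%.

97%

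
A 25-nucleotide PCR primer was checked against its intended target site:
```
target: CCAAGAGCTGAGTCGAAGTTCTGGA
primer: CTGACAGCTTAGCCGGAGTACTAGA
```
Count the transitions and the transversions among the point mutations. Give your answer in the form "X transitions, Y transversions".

5 transitions, 3 transversions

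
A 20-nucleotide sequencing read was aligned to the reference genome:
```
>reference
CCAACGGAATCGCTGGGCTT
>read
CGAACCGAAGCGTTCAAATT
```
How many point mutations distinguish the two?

The sequences differ at bases 2, 6, 10, 13, 15, 16, 17, 18 (1-based) — 8 in total.

8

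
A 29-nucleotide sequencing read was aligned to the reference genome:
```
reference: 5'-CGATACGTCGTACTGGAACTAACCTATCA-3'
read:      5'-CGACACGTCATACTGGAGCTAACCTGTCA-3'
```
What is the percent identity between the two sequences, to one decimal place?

86.2%

Mismatches at positions 4, 10, 18, 26 (1-based): 4 of 29.
Identical positions: 25/29 = 86.21% → 86.2%.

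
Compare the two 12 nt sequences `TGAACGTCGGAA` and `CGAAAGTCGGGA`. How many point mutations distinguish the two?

Comparing position by position, 3 sites differ: 1 (T/C), 5 (C/A), 11 (A/G).

3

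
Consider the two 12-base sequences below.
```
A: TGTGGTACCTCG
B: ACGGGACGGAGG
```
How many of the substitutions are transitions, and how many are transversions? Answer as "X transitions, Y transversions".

0 transitions, 9 transversions

Mismatches (1-based):
base 1: T→A (pyrimidine→purine, transversion)
base 2: G→C (purine→pyrimidine, transversion)
base 3: T→G (pyrimidine→purine, transversion)
base 6: T→A (pyrimidine→purine, transversion)
base 7: A→C (purine→pyrimidine, transversion)
base 8: C→G (pyrimidine→purine, transversion)
base 9: C→G (pyrimidine→purine, transversion)
base 10: T→A (pyrimidine→purine, transversion)
base 11: C→G (pyrimidine→purine, transversion)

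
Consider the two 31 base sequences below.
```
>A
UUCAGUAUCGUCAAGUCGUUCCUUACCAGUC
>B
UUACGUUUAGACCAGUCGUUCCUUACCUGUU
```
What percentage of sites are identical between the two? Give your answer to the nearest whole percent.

Mismatches at positions 3, 4, 7, 9, 11, 13, 28, 31 (1-based): 8 of 31.
Identical positions: 23/31 = 74.19% → 74%.

74%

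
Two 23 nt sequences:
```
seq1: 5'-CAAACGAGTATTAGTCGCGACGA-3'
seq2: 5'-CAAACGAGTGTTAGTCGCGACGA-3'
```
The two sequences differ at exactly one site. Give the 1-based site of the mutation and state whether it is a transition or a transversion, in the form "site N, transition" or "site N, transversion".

The sequences differ only at site 10: A→G (purine→purine), a transition.

site 10, transition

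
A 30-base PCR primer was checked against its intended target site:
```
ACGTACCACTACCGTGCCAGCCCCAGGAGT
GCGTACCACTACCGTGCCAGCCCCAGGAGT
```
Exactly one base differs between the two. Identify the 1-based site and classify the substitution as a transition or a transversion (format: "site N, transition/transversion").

Site 1 changes A→G. A is a purine and G is a purine, so this is a transition.

site 1, transition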